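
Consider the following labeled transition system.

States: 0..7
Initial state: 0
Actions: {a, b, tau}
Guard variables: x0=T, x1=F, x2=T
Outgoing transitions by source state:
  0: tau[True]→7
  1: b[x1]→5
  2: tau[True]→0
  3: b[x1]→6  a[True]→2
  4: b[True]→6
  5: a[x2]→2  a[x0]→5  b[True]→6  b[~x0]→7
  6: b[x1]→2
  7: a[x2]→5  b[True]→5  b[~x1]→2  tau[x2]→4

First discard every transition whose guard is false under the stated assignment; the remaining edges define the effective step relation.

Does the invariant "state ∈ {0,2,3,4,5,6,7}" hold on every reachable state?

Answer: INVARIANT HOLDS

Trace:
Allowed set {0,2,3,4,5,6,7}
Reach set: {0,2,4,5,6,7}
  0: ok
  2: ok
  4: ok
  5: ok
  6: ok
  7: ok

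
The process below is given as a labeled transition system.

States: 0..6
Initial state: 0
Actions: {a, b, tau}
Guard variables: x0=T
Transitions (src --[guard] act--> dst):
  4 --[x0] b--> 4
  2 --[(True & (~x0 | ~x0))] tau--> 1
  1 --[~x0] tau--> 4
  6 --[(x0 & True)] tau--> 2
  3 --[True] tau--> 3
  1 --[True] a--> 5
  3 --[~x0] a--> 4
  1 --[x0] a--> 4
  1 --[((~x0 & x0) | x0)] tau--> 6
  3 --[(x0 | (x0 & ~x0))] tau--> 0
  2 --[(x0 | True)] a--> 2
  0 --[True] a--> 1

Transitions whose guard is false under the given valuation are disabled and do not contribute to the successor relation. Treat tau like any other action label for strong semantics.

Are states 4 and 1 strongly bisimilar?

Answer: NOT BISIMILAR

Analysis:
Refine partition for ~:
  round 0: {{0,1,2,3,4,5,6}}
  round 1: {{0,2},{1},{3,6},{4},{5}}
  round 2: {{0},{1},{2},{3},{4},{5},{6}}
stable after 3 split(s): 7 block(s)
class of 4: {4}; class of 1: {1}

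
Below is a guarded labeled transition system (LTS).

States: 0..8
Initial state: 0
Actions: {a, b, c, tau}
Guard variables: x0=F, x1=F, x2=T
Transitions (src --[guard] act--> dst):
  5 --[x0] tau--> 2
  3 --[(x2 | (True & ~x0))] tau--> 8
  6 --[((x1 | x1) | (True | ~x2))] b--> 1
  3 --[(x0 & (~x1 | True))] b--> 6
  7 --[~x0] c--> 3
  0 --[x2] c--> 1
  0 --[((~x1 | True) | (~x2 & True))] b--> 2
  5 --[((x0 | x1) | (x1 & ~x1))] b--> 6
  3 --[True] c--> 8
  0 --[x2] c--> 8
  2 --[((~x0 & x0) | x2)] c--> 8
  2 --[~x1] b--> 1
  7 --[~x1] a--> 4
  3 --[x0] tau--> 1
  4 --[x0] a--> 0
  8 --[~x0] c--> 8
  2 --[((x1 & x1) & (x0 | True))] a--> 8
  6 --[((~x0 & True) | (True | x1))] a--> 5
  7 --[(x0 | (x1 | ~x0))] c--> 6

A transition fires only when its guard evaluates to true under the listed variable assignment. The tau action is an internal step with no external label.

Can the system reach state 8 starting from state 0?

Guard filter leaves 13 enabled edge(s).
L0 = {0}
L1 = {1,2,8}  now seen {0,1,2,8}
R = {0,1,2,8}
witness 8: c

Answer: REACHABLE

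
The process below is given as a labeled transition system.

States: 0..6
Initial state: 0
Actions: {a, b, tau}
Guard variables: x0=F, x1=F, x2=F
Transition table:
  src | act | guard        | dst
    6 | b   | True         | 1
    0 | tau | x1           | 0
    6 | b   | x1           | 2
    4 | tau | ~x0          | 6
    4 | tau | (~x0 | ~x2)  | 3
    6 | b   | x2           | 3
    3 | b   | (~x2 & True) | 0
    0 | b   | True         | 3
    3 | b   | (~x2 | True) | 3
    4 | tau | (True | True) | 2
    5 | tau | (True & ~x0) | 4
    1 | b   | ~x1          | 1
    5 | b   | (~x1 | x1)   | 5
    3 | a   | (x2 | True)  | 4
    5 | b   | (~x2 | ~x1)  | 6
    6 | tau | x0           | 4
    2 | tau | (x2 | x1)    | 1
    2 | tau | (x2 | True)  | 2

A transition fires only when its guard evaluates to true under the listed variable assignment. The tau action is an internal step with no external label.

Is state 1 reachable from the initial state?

Answer: REACHABLE

Trace:
After dropping false guards: 13 live edges.
depth 0: {0}
depth 1: {3}  cumulative {0,3}
depth 2: {4}  cumulative {0,3,4}
depth 3: {2,6}  cumulative {0,2,3,4,6}
depth 4: {1}  cumulative {0,1,2,3,4,6}
R = {0,1,2,3,4,6}
trace reaching 1: b·a·tau·b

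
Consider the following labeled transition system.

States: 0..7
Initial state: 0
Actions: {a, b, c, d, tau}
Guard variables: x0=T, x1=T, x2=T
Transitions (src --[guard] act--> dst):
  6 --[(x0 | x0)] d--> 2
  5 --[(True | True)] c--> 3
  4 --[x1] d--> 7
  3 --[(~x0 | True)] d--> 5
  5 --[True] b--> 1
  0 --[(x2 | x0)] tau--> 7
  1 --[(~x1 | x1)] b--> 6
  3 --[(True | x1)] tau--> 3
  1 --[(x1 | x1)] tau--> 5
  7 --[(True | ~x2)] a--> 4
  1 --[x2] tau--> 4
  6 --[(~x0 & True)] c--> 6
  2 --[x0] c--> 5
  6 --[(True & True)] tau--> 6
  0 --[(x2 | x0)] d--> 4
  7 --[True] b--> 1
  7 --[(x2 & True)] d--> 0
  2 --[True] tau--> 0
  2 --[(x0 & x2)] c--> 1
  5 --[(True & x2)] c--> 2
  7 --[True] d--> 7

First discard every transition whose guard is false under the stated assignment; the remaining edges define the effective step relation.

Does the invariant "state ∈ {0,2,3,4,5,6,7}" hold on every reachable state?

Safe = {0,2,3,4,5,6,7}
Reach set: {0,1,2,3,4,5,6,7}
  0: safe
  1: VIOLATES
  2: safe
  3: safe
  4: safe
  5: safe
  6: safe
  7: safe
reach 1 via tau·b — violates

Answer: INVARIANT VIOLATED at state 1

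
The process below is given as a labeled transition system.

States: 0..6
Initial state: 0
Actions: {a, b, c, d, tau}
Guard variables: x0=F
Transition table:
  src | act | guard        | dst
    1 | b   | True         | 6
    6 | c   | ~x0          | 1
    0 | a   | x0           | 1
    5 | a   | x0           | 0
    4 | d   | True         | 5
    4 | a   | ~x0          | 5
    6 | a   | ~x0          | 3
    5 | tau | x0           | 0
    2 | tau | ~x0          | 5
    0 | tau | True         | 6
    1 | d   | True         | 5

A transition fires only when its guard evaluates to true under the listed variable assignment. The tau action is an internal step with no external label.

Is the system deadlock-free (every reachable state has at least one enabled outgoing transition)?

Reachable = {0,1,3,5,6}
  0: tau→6  [1 exit(s)]
  1: b→6  d→5  [2 exit(s)]
  3: ∅  [deadlock]
  5: ∅  [deadlock]
  6: a→3  c→1  [2 exit(s)]
trace reaching 3: tau·a

Answer: DEADLOCK at state 3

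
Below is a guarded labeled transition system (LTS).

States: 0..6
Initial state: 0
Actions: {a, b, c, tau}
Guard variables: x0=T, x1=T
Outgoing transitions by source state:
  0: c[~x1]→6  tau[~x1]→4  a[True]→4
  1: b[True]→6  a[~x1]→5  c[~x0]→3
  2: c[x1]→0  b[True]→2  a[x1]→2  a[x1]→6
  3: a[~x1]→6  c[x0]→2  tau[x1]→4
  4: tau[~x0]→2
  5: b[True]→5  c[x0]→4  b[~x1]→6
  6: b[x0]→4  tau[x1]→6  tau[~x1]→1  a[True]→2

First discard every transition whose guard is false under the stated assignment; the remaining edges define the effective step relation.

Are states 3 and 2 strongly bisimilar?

Answer: NOT BISIMILAR

Working:
Compute ~ classes (split until stable):
  π0 = {{0,1,2,3,4,5,6}}
  π1 = {{0},{1},{2},{3},{4},{5},{6}}
7 equivalence class(es) (converged in 2)
class of 3: {3}; class of 2: {2}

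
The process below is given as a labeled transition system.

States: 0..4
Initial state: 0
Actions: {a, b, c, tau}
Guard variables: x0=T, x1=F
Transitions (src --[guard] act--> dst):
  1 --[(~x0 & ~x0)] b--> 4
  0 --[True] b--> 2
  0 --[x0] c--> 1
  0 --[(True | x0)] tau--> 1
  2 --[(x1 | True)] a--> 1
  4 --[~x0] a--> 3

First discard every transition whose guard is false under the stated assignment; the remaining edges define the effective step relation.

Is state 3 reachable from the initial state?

4 transition(s) survive guard evaluation.
Layer 0: {0}
Layer 1: {1,2}  cumulative {0,1,2}
Reach set: {0,1,2}

Answer: UNREACHABLE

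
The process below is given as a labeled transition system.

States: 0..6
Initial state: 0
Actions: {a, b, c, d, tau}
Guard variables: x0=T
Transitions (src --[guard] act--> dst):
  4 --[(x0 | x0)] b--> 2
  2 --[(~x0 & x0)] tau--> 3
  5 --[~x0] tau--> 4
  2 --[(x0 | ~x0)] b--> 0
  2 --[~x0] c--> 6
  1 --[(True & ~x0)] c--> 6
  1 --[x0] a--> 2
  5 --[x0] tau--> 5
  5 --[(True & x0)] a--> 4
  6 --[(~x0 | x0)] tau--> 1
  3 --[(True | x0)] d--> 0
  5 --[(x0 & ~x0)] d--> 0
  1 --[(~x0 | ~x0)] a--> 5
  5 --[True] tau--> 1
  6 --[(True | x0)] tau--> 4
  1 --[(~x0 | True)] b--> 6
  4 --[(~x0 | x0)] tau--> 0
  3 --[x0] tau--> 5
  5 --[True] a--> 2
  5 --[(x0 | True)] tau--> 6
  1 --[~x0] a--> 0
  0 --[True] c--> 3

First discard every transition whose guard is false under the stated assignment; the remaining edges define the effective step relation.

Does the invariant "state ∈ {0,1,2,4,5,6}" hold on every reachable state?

Answer: INVARIANT VIOLATED at state 3

Analysis:
Safe = {0,1,2,4,5,6}
Reach set: {0,1,2,3,4,5,6}
  0: safe
  1: safe
  2: safe
  3: ✗ unsafe
  4: safe
  5: safe
  6: safe
witness against invariant: c → 3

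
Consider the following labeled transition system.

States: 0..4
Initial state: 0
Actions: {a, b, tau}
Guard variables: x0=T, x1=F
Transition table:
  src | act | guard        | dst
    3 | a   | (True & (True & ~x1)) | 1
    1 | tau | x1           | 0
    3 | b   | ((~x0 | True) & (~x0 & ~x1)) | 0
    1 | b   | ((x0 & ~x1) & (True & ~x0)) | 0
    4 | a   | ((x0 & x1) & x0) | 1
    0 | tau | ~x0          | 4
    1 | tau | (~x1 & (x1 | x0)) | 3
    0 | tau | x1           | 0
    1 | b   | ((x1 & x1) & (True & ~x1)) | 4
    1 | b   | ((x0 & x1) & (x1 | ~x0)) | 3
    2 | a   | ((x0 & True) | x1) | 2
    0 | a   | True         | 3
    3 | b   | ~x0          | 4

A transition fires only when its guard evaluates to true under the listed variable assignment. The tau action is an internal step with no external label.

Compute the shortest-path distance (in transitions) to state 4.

BFS to 4:
  depth 0: {0}
  depth 1: {3}
  depth 2: {1}
4 never appears.

Answer: UNREACHABLE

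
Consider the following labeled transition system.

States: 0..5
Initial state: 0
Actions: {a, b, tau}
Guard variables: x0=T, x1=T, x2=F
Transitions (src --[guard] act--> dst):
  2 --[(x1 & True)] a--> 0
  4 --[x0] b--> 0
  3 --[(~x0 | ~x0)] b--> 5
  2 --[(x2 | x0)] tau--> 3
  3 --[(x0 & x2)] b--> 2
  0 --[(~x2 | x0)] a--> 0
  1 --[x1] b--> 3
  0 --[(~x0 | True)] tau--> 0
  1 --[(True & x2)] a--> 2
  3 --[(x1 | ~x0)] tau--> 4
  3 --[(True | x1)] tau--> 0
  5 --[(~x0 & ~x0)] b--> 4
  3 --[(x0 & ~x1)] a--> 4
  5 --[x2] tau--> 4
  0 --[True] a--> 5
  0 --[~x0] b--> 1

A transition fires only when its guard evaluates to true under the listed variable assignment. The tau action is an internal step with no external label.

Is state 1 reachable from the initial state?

Answer: UNREACHABLE

Trace:
After dropping false guards: 9 live edges.
depth 0: {0}
depth 1: {5}  total {0,5}
Reachable = {0,5}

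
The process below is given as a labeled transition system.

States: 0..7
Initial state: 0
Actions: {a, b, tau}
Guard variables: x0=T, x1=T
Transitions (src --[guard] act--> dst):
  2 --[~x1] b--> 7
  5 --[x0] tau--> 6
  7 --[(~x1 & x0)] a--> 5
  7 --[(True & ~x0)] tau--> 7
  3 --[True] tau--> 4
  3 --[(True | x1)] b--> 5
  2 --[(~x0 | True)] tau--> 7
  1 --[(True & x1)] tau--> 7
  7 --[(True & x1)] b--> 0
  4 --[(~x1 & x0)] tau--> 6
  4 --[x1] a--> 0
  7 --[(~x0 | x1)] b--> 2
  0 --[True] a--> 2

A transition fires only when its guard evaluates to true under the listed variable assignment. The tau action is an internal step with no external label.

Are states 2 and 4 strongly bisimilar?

Refine partition for ~:
  round 0: {{0,1,2,3,4,5,6,7}}
  round 1: {{0,4},{1,2,5},{3},{6},{7}}
  round 2: {{0},{1,2},{3},{4},{5},{6},{7}}
stable after 3 split(s): 7 block(s)
class of 2: {1,2}; class of 4: {4}

Answer: NOT BISIMILAR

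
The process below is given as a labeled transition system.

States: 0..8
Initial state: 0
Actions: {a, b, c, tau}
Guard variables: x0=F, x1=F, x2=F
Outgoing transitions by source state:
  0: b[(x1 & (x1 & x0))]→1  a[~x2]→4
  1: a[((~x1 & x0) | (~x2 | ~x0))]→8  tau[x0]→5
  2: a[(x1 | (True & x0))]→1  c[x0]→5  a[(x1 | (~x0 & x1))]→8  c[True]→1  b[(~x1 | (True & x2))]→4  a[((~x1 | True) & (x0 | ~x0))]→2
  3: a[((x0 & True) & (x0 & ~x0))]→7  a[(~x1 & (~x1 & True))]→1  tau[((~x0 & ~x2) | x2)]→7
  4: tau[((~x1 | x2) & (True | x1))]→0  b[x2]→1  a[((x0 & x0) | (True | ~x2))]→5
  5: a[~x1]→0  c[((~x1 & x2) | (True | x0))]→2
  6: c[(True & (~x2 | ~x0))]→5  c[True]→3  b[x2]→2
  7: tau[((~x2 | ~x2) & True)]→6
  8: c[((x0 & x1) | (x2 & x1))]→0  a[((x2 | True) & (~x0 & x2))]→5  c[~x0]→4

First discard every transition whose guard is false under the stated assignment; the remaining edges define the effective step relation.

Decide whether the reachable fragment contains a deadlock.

Answer: DEADLOCK-FREE

Working:
R = {0,1,2,4,5,8}
  0: a→4  [deg 1]
  1: a→8  [deg 1]
  2: a→2  b→4  c→1  [deg 3]
  4: a→5  tau→0  [deg 2]
  5: a→0  c→2  [deg 2]
  8: c→4  [deg 1]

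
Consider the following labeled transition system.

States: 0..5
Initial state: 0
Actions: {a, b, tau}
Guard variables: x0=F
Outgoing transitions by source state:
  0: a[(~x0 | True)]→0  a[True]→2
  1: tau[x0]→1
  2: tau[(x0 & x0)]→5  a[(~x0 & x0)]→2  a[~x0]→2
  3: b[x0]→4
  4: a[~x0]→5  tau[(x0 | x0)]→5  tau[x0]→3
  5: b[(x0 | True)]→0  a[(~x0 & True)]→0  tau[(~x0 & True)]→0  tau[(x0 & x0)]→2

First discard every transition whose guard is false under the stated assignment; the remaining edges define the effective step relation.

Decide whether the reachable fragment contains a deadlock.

Reachable = {0,2}
  0: a→0  a→2  [2 out]
  2: a→2  [1 out]

Answer: DEADLOCK-FREE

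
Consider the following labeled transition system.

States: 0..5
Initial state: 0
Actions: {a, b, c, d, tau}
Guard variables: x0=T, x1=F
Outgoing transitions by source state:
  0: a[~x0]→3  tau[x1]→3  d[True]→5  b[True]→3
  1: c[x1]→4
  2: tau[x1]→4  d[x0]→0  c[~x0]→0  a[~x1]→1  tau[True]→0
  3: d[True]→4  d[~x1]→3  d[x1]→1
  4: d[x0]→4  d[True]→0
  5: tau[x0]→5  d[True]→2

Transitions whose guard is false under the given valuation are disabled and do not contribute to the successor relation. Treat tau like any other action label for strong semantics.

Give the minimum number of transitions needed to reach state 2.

Layered search for 2:
  Layer 0: {0}
  Layer 1: {3,5}
  Layer 2: {2,4}
2 enters at depth 2; path d·d

Answer: 2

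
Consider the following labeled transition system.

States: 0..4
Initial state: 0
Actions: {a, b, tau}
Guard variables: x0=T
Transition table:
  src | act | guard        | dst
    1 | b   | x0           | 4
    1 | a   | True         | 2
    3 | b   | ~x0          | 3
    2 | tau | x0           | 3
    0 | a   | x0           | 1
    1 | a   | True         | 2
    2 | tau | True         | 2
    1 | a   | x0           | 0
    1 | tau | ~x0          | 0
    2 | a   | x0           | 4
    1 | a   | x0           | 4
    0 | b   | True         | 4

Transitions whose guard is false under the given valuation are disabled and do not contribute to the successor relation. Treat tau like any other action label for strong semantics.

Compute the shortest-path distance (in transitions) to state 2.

Breadth-first toward 2:
  L0 = {0}
  L1 = {1,4}
  L2 = {2}
2 enters at depth 2; path a·a

Answer: 2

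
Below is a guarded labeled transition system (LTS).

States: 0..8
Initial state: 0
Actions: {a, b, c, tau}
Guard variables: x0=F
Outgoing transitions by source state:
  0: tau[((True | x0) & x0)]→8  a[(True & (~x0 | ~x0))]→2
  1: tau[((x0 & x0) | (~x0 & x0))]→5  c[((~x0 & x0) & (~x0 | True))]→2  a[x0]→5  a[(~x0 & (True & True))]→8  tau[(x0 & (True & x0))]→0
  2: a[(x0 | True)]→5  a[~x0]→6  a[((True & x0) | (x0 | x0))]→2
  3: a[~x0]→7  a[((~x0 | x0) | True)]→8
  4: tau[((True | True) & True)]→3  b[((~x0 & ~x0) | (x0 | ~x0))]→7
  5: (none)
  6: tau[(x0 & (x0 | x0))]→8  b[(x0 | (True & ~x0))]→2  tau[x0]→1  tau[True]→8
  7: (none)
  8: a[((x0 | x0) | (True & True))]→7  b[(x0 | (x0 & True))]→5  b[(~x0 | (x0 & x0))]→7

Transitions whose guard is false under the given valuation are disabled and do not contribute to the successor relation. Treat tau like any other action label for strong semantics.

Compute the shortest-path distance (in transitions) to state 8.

Breadth-first toward 8:
  depth 0: {0}
  depth 1: {2}
  depth 2: {5,6}
  depth 3: {8}
depth(8)=3, e.g. a·a·tau

Answer: 3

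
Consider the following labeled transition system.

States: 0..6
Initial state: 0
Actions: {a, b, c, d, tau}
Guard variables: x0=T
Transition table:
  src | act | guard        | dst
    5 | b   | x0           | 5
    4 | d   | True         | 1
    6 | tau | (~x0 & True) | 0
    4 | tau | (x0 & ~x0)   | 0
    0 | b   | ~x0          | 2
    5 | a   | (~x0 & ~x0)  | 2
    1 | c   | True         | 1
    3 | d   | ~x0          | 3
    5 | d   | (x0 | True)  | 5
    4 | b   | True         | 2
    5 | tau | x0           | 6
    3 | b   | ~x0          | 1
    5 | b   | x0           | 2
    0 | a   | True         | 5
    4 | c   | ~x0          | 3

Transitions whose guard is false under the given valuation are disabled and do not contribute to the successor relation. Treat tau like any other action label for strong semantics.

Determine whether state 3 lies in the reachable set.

Answer: UNREACHABLE

Analysis:
Guard filter leaves 8 enabled edge(s).
L0 = {0}
L1 = {5}  total {0,5}
L2 = {2,6}  total {0,2,5,6}
Reach set: {0,2,5,6}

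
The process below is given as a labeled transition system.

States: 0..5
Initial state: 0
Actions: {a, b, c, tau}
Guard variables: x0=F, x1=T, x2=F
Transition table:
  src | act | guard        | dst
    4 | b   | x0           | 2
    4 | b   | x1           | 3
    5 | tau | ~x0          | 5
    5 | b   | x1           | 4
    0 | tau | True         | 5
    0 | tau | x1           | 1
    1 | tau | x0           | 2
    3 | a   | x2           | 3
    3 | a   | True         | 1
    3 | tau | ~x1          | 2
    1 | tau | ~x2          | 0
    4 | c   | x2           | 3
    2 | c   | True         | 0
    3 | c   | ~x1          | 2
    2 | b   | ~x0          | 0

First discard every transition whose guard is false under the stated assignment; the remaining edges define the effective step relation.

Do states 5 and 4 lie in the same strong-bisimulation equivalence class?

Refine partition for ~:
  round 0: {{0,1,2,3,4,5}}
  round 1: {{0,1},{2},{3},{4},{5}}
  round 2: {{0},{1},{2},{3},{4},{5}}
6 equivalence class(es) (converged in 3)
class of 5: {5}; class of 4: {4}

Answer: NOT BISIMILAR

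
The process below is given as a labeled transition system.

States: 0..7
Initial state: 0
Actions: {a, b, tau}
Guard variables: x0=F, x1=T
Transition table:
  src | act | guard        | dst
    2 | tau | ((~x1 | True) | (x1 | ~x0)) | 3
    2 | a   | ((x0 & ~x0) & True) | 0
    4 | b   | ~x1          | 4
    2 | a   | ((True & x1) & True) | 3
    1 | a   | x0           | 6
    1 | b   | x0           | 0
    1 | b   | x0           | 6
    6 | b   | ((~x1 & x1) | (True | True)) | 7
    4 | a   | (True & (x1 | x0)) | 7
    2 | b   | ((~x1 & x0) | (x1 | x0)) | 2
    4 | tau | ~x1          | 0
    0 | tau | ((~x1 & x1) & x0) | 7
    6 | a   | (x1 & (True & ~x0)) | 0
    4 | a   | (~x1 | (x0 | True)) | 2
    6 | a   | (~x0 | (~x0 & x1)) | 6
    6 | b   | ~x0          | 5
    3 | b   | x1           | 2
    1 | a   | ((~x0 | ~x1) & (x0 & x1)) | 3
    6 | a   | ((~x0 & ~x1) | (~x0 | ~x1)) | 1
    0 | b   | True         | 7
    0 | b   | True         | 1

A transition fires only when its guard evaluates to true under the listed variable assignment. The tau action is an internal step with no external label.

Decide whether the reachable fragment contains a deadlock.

Reach set: {0,1,7}
  0: b→1  b→7  [2 exit(s)]
  1: ∅  [no exit]
  7: ∅  [no exit]
trace reaching 1: b

Answer: DEADLOCK at state 1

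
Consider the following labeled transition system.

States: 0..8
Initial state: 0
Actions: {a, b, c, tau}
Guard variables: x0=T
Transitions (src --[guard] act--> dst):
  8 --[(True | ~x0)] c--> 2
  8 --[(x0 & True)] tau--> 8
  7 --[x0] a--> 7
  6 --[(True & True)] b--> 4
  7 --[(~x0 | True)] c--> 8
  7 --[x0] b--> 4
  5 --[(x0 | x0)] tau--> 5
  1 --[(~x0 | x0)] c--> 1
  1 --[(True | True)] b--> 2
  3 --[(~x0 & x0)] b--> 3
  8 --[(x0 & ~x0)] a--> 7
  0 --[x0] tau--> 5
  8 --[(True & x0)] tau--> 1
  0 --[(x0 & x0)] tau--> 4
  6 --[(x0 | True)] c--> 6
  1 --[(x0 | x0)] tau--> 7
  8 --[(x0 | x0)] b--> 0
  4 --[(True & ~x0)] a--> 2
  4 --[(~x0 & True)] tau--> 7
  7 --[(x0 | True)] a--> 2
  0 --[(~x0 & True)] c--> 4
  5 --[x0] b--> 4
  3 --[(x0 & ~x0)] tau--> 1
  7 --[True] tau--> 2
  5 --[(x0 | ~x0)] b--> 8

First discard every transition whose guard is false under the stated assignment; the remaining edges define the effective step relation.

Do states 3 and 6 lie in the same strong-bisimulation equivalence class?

Answer: NOT BISIMILAR

Trace:
Compute ~ classes (split until stable):
  π0 = {{0,1,2,3,4,5,6,7,8}}
  π1 = {{0},{1,8},{2,3,4},{5},{6},{7}}
  π2 = {{0},{1},{2,3,4},{5},{6},{7},{8}}
Fixed point at round 3; 7 class(es).
[3]={2,3,4}  [6]={6}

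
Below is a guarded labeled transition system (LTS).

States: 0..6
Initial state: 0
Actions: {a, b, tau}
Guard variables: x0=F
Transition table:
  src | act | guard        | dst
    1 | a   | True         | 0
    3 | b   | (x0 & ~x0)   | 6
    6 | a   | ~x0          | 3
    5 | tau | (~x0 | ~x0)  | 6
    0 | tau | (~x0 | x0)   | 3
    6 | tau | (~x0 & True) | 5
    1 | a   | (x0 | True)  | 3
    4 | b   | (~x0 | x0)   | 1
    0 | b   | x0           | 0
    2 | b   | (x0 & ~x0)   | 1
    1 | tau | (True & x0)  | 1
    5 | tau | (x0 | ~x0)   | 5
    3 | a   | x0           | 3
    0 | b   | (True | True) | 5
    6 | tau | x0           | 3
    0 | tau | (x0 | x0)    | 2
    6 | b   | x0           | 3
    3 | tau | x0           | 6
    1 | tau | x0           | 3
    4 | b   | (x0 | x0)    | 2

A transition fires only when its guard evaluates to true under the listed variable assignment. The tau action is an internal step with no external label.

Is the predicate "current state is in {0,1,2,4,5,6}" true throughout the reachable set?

Allowed set {0,1,2,4,5,6}
R = {0,3,5,6}
  0: ✓
  3: ✗ unsafe
  5: ✓
  6: ✓
counterexample path to 3: tau

Answer: INVARIANT VIOLATED at state 3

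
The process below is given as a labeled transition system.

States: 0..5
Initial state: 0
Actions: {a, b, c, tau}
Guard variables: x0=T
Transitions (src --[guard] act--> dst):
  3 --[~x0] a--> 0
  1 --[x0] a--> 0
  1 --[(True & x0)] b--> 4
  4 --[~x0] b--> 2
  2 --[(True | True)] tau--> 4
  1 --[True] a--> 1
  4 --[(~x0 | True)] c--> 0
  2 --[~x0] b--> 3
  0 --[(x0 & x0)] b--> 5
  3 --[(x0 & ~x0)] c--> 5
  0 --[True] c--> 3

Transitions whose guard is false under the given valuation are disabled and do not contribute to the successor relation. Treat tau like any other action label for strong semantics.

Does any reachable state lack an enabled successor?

Answer: DEADLOCK at state 3

Working:
Reachable = {0,3,5}
  0: b→5  c→3  [2 out]
  3: ∅  [no exit]
  5: ∅  [no exit]
Path to 3: c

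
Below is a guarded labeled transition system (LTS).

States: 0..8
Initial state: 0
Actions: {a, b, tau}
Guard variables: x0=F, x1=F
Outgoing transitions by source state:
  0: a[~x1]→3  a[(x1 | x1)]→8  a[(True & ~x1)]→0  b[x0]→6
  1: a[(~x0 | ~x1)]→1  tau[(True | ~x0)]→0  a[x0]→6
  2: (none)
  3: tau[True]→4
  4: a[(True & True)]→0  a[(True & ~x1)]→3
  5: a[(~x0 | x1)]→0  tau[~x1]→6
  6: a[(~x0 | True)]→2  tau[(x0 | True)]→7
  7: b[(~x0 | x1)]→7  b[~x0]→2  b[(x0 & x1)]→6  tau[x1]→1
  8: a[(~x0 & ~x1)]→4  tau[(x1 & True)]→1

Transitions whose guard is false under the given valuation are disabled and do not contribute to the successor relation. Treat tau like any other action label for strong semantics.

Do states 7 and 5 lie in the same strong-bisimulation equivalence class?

Answer: NOT BISIMILAR

Working:
Bisimulation quotient by refinement:
  P[0] = {{0,1,2,3,4,5,6,7,8}}
  P[1] = {{0,4,8},{1,5,6},{2},{3},{7}}
  P[2] = {{0,4},{1},{2},{3},{5},{6},{7},{8}}
8 equivalence class(es) (converged in 3)
[7]={7}  [5]={5}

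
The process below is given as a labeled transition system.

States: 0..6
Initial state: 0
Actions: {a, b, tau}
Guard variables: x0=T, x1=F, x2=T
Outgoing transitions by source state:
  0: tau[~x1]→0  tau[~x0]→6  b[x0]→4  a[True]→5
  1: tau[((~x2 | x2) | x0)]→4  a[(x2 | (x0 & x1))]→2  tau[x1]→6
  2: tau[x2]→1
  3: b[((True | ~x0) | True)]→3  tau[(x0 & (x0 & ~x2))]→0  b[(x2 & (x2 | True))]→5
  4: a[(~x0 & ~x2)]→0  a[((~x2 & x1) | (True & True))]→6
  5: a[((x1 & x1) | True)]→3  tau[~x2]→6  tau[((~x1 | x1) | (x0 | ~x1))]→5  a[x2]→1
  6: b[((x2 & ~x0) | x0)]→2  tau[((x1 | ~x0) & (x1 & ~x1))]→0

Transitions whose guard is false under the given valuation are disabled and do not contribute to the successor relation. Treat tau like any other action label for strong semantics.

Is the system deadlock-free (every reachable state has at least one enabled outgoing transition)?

Reachable = {0,1,2,3,4,5,6}
  0: a→5  b→4  tau→0  [3 out]
  1: a→2  tau→4  [2 out]
  2: tau→1  [1 out]
  3: b→3  b→5  [2 out]
  4: a→6  [1 out]
  5: a→1  a→3  tau→5  [3 out]
  6: b→2  [1 out]

Answer: DEADLOCK-FREE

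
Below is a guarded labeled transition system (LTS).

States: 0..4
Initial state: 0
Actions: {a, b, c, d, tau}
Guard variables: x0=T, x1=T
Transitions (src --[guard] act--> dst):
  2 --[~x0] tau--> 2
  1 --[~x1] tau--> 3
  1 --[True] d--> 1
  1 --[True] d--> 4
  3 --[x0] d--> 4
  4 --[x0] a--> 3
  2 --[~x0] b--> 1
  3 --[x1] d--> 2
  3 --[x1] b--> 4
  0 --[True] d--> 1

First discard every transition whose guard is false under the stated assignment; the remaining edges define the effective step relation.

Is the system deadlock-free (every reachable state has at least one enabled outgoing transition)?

Answer: DEADLOCK at state 2

Analysis:
R = {0,1,2,3,4}
  0: d→1  [1 exit(s)]
  1: d→1  d→4  [2 exit(s)]
  2: ∅  [no exit]
  3: b→4  d→2  d→4  [3 exit(s)]
  4: a→3  [1 exit(s)]
trace reaching 2: d·d·a·d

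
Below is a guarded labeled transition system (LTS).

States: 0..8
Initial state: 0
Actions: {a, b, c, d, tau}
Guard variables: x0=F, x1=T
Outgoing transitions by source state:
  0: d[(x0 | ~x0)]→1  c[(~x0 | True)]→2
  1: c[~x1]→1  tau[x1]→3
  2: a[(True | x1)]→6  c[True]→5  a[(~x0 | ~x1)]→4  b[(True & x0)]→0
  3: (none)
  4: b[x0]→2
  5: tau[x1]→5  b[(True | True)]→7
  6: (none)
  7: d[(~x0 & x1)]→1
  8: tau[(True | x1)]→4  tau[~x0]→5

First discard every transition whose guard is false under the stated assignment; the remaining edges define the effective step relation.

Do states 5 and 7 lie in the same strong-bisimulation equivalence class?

Answer: NOT BISIMILAR

Trace:
Refine partition for ~:
  π0 = {{0,1,2,3,4,5,6,7,8}}
  π1 = {{0},{1,8},{2},{3,4,6},{5},{7}}
  π2 = {{0},{1},{2},{3,4,6},{5},{7},{8}}
7 equivalence class(es) (converged in 3)
class of 5: {5}; class of 7: {7}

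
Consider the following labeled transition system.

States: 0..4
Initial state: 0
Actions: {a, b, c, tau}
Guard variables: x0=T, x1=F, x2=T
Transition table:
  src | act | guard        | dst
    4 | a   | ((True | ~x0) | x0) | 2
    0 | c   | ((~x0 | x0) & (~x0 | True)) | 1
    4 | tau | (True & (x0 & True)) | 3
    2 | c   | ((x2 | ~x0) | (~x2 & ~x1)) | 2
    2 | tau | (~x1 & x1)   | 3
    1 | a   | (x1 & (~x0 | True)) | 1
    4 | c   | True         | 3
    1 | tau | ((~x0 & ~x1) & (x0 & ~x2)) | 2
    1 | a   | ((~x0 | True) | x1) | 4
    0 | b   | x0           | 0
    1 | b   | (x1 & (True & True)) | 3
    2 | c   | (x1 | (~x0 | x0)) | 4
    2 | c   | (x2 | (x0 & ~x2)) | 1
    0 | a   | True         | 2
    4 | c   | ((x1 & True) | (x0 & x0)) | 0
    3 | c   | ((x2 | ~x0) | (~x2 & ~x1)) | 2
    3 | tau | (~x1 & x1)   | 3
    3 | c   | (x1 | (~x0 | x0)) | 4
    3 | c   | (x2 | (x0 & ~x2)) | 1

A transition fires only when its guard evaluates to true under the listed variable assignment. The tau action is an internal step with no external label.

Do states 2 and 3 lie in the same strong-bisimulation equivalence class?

Refine partition for ~:
  P[0] = {{0,1,2,3,4}}
  P[1] = {{0},{1},{2,3},{4}}
4 equivalence class(es) (converged in 2)
[2]={2,3}  [3]={2,3}

Answer: BISIMILAR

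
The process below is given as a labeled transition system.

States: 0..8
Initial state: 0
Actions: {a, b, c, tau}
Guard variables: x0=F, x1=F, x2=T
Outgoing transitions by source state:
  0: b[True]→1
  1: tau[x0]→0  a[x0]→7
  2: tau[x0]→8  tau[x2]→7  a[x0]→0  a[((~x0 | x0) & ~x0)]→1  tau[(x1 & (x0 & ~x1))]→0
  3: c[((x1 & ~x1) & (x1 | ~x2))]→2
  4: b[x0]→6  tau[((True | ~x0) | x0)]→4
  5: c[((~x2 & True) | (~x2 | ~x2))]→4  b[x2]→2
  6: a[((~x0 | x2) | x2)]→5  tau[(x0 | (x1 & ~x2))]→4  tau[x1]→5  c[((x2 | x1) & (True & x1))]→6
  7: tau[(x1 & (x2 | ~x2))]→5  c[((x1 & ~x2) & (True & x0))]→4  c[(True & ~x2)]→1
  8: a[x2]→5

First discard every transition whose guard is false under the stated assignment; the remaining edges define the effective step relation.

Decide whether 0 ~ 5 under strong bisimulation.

Answer: NOT BISIMILAR

Working:
Bisimulation quotient by refinement:
  P[0] = {{0,1,2,3,4,5,6,7,8}}
  P[1] = {{0,5},{1,3,7},{2},{4},{6,8}}
  P[2] = {{0},{1,3,7},{2},{4},{5},{6,8}}
Fixed point at round 3; 6 class(es).
[0]={0}  [5]={5}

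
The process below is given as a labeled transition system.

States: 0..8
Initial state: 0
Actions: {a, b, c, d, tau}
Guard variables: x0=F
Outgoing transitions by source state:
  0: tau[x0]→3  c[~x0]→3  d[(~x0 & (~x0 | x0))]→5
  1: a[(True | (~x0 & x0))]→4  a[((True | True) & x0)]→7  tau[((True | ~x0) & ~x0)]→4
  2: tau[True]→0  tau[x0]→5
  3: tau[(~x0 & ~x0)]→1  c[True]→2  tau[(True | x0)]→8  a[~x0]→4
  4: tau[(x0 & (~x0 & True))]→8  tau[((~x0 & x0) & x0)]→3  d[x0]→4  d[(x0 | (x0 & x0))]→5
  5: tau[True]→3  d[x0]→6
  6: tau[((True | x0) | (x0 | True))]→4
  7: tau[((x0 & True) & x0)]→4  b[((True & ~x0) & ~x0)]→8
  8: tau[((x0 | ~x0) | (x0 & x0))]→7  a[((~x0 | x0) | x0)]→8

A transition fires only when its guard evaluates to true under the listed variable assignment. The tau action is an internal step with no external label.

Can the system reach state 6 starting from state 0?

Answer: UNREACHABLE

Working:
After dropping false guards: 14 live edges.
depth 0: {0}
depth 1: {3,5}  now seen {0,3,5}
depth 2: {1,2,4,8}  now seen {0,1,2,3,4,5,8}
depth 3: {7}  now seen {0,1,2,3,4,5,7,8}
Reachable = {0,1,2,3,4,5,7,8}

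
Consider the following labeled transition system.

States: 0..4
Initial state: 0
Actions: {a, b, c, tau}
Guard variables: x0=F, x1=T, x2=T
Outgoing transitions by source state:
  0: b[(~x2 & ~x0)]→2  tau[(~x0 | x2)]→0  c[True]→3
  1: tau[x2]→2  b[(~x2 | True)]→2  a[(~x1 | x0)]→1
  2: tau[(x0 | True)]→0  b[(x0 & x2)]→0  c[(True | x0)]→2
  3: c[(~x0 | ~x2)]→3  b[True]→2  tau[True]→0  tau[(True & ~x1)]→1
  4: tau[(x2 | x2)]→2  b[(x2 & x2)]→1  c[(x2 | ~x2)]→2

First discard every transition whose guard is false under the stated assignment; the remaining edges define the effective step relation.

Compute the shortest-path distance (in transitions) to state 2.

Breadth-first toward 2:
  L0 = {0}
  L1 = {3}
  L2 = {2}
first hit 2 at d=2 via c·b

Answer: 2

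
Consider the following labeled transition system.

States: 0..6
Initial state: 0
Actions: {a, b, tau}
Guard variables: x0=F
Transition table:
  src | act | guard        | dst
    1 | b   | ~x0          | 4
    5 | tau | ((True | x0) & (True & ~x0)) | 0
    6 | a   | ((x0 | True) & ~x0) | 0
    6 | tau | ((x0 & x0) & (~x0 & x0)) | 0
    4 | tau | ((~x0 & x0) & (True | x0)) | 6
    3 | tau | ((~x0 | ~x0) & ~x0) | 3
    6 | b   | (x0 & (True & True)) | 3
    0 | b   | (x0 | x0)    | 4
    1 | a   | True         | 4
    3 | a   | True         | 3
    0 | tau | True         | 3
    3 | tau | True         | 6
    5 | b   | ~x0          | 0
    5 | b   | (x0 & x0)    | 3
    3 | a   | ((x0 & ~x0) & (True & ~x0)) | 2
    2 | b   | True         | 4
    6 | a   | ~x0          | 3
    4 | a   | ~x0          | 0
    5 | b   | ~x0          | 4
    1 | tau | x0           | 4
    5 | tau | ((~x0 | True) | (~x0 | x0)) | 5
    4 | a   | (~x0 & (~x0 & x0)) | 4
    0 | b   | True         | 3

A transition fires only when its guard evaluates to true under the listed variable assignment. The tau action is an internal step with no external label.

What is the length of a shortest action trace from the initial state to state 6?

Answer: 2

Analysis:
BFS to 6:
  L0 = {0}
  L1 = {3}
  L2 = {6}
6 enters at depth 2; path b·tau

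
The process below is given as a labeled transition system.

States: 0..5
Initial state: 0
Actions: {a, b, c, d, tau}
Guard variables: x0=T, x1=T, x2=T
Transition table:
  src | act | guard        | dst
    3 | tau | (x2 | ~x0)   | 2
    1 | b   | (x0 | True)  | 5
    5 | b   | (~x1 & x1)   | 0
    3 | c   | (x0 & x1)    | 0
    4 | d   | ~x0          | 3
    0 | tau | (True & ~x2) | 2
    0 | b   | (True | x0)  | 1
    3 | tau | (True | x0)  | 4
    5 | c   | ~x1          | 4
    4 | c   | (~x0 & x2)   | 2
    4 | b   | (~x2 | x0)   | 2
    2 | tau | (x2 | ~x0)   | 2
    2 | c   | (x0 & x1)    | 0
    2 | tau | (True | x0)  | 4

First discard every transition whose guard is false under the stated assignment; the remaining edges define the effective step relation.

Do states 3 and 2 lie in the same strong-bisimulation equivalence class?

Answer: BISIMILAR

Analysis:
Bisimulation quotient by refinement:
  π0 = {{0,1,2,3,4,5}}
  π1 = {{0,1,4},{2,3},{5}}
  π2 = {{0},{1},{2,3},{4},{5}}
stable after 3 split(s): 5 block(s)
class of 3: {2,3}; class of 2: {2,3}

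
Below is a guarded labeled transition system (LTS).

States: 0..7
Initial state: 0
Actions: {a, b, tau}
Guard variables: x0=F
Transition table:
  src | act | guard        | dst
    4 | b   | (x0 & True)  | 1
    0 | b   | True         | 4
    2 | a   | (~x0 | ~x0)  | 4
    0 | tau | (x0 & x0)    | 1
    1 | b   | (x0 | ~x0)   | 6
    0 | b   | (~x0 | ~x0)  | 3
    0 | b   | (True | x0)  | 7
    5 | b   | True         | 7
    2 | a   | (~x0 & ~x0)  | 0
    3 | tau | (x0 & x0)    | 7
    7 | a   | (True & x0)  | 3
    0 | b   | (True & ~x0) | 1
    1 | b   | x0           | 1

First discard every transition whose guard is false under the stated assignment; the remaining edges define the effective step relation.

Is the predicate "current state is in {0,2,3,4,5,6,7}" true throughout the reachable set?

Answer: INVARIANT VIOLATED at state 1

Working:
Inv-set: {0,2,3,4,5,6,7}
R = {0,1,3,4,6,7}
  0: ✓
  1: outside
  3: ✓
  4: ✓
  6: ✓
  7: ✓
witness against invariant: b → 1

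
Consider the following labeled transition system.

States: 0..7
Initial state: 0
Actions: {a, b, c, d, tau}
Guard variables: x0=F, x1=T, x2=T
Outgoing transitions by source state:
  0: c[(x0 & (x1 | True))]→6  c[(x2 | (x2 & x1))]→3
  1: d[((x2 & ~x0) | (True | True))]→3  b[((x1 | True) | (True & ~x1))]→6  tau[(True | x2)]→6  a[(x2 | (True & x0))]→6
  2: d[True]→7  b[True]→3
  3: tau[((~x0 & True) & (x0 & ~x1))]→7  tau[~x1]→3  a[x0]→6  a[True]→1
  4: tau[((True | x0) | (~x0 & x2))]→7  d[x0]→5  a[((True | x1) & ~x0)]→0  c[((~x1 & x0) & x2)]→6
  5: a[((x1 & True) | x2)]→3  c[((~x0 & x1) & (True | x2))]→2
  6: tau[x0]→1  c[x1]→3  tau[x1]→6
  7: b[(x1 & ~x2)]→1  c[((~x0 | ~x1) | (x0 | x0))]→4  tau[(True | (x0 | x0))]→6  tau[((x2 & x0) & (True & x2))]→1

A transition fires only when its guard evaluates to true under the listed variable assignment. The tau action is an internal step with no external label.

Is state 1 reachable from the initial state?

16 transition(s) survive guard evaluation.
Layer 0: {0}
Layer 1: {3}  now seen {0,3}
Layer 2: {1}  now seen {0,1,3}
Layer 3: {6}  now seen {0,1,3,6}
Reachable = {0,1,3,6}
trace reaching 1: c·a

Answer: REACHABLE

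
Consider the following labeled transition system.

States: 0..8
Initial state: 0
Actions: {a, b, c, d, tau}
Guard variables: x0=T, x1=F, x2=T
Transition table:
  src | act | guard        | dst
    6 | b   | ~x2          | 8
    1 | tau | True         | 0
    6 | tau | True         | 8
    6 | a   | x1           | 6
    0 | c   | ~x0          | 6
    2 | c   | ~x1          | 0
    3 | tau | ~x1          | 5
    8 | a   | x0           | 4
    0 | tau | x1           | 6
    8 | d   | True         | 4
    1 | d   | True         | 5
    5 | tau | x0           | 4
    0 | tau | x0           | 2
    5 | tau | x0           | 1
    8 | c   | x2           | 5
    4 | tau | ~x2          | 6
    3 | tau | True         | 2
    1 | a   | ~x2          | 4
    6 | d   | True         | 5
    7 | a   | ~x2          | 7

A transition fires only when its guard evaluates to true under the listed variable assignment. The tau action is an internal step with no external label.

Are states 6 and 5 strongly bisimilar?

Compute ~ classes (split until stable):
  round 0: {{0,1,2,3,4,5,6,7,8}}
  round 1: {{0,3,5},{1,6},{2},{4,7},{8}}
  round 2: {{0},{1},{2},{3},{4,7},{5},{6},{8}}
Fixed point at round 3; 8 class(es).
[6]={6}  [5]={5}

Answer: NOT BISIMILAR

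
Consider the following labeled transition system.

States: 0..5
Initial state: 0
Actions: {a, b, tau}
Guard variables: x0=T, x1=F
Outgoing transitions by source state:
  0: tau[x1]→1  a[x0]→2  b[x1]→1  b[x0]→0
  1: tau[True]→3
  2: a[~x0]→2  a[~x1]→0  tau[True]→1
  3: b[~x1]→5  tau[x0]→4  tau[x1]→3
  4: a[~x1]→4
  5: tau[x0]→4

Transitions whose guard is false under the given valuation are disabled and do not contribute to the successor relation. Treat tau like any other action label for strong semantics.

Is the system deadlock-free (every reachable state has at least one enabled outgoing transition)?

R = {0,1,2,3,4,5}
  0: a→2  b→0  [2 exit(s)]
  1: tau→3  [1 exit(s)]
  2: a→0  tau→1  [2 exit(s)]
  3: b→5  tau→4  [2 exit(s)]
  4: a→4  [1 exit(s)]
  5: tau→4  [1 exit(s)]

Answer: DEADLOCK-FREE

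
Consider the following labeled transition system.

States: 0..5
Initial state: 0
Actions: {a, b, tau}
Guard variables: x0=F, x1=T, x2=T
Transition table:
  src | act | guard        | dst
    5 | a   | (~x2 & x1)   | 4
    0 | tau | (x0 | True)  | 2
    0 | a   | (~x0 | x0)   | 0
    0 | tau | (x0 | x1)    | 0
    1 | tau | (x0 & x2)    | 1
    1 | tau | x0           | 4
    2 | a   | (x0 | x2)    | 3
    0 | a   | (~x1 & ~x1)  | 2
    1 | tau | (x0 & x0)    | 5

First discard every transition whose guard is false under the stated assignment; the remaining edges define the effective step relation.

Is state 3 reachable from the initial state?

Answer: REACHABLE

Working:
4 transition(s) survive guard evaluation.
Layer 0: {0}
Layer 1: {2}  cumulative {0,2}
Layer 2: {3}  cumulative {0,2,3}
Reach set: {0,2,3}
witness 3: tau·a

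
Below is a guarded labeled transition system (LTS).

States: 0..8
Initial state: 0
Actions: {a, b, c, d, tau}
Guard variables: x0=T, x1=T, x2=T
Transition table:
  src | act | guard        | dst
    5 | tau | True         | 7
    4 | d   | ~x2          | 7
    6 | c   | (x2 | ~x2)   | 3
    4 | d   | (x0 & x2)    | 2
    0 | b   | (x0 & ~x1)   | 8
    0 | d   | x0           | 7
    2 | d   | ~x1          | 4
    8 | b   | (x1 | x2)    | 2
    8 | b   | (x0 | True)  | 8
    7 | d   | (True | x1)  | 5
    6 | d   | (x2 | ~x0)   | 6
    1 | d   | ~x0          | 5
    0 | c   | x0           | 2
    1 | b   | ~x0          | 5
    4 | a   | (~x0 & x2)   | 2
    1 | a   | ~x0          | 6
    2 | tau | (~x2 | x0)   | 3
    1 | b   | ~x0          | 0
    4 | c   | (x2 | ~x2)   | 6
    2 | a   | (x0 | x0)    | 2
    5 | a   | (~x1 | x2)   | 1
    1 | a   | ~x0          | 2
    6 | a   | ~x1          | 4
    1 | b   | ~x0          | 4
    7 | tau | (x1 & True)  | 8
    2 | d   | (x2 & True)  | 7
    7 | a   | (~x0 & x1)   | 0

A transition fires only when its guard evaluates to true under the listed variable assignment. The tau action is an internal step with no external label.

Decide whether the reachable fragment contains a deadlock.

Reachable = {0,1,2,3,5,7,8}
  0: c→2  d→7  [2 out]
  1: ∅  [STUCK]
  2: a→2  d→7  tau→3  [3 out]
  3: ∅  [STUCK]
  5: a→1  tau→7  [2 out]
  7: d→5  tau→8  [2 out]
  8: b→2  b→8  [2 out]
Path to 1: d·d·a

Answer: DEADLOCK at state 1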